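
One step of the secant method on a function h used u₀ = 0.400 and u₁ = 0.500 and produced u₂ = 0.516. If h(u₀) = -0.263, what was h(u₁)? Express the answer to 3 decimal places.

The secant line through (0.400, -0.263) and (0.500, h(u₁)) crosses zero at u₂ = 0.516.
So (0.400, -0.263), (0.500, h(u₁)), (0.516, 0) are collinear:
h(u₁) = -0.263 · (0.500 − 0.516) / (0.400 − 0.516) = -0.263 · (-0.01600)/(-0.11600) = -0.03628

-0.036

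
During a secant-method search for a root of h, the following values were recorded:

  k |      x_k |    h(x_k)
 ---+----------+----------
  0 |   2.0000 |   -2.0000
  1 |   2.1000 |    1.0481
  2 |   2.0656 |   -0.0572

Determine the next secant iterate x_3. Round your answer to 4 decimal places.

x_3 = 2.0656 − (-0.0572)·(2.0656 − 2.1000) / (-0.0572 − 1.0481)
   = 2.0656 − (0.001968)/(-1.105300) = 2.067380

2.0674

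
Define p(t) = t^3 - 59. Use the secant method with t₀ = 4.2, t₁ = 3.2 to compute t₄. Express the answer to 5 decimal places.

3.89282

p(4.2) = 15.0880000, p(3.2) = -26.2320000
t₂ = 3.2000000 − (-26.2320000)·(3.2000000 − 4.2000000) / (-26.2320000 − 15.0880000) = 3.2000000 − (26.2320000)/(-41.3200000) = 3.8348500
p(3.8348500) = -2.6044123
t₃ = 3.8348500 − (-2.6044123)·(3.8348500 − 3.2000000) / (-2.6044123 − (-26.2320000)) = 3.8348500 − (-1.6534110)/(23.6275877) = 3.9048279
p(3.9048279) = 0.5395716
t₄ = 3.9048279 − 0.5395716·(3.9048279 − 3.8348500) / (0.5395716 − (-2.6044123)) = 3.9048279 − (0.0377581)/(3.1439838) = 3.8928183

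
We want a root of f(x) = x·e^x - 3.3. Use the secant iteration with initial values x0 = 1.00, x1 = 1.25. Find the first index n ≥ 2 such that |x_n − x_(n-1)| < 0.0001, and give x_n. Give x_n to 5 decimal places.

n = 5, x_n = 1.09927

f(1.00) = -0.5817182, f(1.25) = 1.0629287
x2 = 1.2500000 − 1.0629287·(0.2500000)/(1.6446469) = 1.0884260;  |Δ| = 0.1615740
f(1.0884260) = -0.0678142
x3 = 1.0884260 − (-0.0678142)·(-0.1615740)/(-1.1307429) = 1.0981161;  |Δ| = 0.0096901
f(1.0981161) = -0.0072859
x4 = 1.0981161 − (-0.0072859)·(0.0096901)/(0.0605284) = 1.0992825;  |Δ| = 0.0011664
f(1.0992825) = 0.0000586
x5 = 1.0992825 − 0.0000586·(0.0011664)/(0.0073445) = 1.0992732;  |Δ| = 0.0000093
|x5 − x4| = 0.0000093 < 0.0001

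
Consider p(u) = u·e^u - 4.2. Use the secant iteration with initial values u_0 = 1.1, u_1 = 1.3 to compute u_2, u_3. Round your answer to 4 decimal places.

1.2222, 1.2286

p(1.1) = -0.895417, p(1.3) = 0.570086
u_2 = 1.300000 − 0.570086·(1.300000 − 1.100000) / (0.570086 − (-0.895417)) = 1.300000 − (0.114017)/(1.465503) = 1.222199
p(1.222199) = -0.051067
u_3 = 1.222199 − (-0.051067)·(1.222199 − 1.300000) / (-0.051067 − 0.570086) = 1.222199 − (0.003973)/(-0.621152) = 1.228596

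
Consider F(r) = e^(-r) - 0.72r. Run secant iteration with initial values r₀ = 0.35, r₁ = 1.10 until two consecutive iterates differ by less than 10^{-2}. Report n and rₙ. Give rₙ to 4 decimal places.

n = 4, rₙ = 0.6939

F(0.35) = 0.452688, F(1.10) = -0.459129
r₂ = 1.100000 − (-0.459129)·(0.750000)/(-0.911817) = 0.722351;  |Δ| = 0.377649
F(0.722351) = -0.034484
r₃ = 0.722351 − (-0.034484)·(-0.377649)/(0.424645) = 0.691684;  |Δ| = 0.030667
F(0.691684) = 0.002720
r₄ = 0.691684 − 0.002720·(-0.030667)/(0.037203) = 0.693926;  |Δ| = 0.002242
|r₄ − r₃| = 0.002242 < 10^{-2}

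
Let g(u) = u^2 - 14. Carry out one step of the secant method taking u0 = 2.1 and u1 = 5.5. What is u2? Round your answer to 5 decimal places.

g(2.1) = -9.5900000, g(5.5) = 16.2500000
u2 = 5.5000000 − 16.2500000·(5.5000000 − 2.1000000) / (16.2500000 − (-9.5900000)) = 5.5000000 − (55.2500000)/(25.8400000) = 3.3618421

3.36184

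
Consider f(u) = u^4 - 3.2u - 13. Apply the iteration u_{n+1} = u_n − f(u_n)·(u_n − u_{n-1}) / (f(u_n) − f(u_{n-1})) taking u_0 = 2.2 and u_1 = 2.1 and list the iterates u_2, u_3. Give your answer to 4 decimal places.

2.1074, 2.1080

f(2.2) = 3.385600, f(2.1) = -0.271900
u_2 = 2.100000 − (-0.271900)·(2.100000 − 2.200000) / (-0.271900 − 3.385600) = 2.100000 − (0.027190)/(-3.657500) = 2.107434
f(2.107434) = -0.018837
u_3 = 2.107434 − (-0.018837)·(2.107434 − 2.100000) / (-0.018837 − (-0.271900)) = 2.107434 − (-0.000140)/(0.253063) = 2.107987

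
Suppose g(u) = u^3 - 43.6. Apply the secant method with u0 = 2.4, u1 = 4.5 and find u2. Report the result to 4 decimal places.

3.2089

g(2.4) = -29.776000, g(4.5) = 47.525000
u2 = 4.500000 − 47.525000·(4.500000 − 2.400000) / (47.525000 − (-29.776000)) = 4.500000 − (99.802500)/(77.301000) = 3.208911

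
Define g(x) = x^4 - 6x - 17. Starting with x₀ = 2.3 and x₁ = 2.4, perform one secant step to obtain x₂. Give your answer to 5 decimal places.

g(2.3) = -2.8159000, g(2.4) = 1.7776000
x₂ = 2.4000000 − 1.7776000·(2.4000000 − 2.3000000) / (1.7776000 − (-2.8159000)) = 2.4000000 − (0.1777600)/(4.5935000) = 2.3613018

2.36130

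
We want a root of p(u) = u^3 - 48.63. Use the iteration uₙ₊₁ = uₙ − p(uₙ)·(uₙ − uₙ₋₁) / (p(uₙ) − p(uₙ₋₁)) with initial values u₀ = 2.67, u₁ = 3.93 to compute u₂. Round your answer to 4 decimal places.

3.5650

p(2.67) = -29.595837, p(3.93) = 12.068457
u₂ = 3.930000 − 12.068457·(3.930000 − 2.670000) / (12.068457 − (-29.595837)) = 3.930000 − (15.206256)/(41.664294) = 3.565029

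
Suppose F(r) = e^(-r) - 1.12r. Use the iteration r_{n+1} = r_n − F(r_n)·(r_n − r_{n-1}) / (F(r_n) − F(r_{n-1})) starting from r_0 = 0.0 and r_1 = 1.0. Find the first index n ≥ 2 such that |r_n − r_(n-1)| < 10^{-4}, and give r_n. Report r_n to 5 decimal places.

F(0.0) = 1.0000000, F(1.0) = -0.7521206
r_2 = 1.0000000 − (-0.7521206)·(1.0000000)/(-1.7521206) = 0.5707370;  |Δ| = 0.4292630
F(0.5707370) = -0.0741166
r_3 = 0.5707370 − (-0.0741166)·(-0.4292630)/(0.6780039) = 0.5238117;  |Δ| = 0.0469253
F(0.5238117) = 0.0055896
r_4 = 0.5238117 − 0.0055896·(-0.0469253)/(0.0797062) = 0.5271025;  |Δ| = 0.0032908
F(0.5271025) = -0.0000418
r_5 = 0.5271025 − (-0.0000418)·(0.0032908)/(-0.0056314) = 0.5270780;  |Δ| = 0.0000244
|r_5 − r_4| = 0.0000244 < 10^{-4}

n = 5, r_n = 0.52708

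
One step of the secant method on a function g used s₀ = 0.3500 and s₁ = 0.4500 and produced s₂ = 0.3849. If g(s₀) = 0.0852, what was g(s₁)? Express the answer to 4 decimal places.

-0.1589

The secant line through (0.3500, 0.0852) and (0.4500, g(s₁)) crosses zero at s₂ = 0.3849.
So (0.3500, 0.0852), (0.4500, g(s₁)), (0.3849, 0) are collinear:
g(s₁) = 0.0852 · (0.4500 − 0.3849) / (0.3500 − 0.3849) = 0.0852 · (0.065100)/(-0.034900) = -0.158926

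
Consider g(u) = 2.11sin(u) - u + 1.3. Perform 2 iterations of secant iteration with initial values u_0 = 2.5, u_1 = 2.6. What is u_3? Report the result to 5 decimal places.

g(2.5) = 0.0627762, g(2.6) = -0.2122921
u_2 = 2.6000000 − (-0.2122921)·(2.6000000 − 2.5000000) / (-0.2122921 − 0.0627762) = 2.6000000 − (-0.0212292)/(-0.2750683) = 2.5228220
g(2.5228220) = 0.0010500
u_3 = 2.5228220 − 0.0010500·(2.5228220 − 2.6000000) / (0.0010500 − (-0.2122921)) = 2.5228220 − (-0.0000810)/(0.2133421) = 2.5232019

2.52320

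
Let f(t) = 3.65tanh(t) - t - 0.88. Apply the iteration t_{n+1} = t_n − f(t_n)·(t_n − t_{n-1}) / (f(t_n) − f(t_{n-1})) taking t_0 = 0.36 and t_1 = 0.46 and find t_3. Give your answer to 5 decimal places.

0.35103

f(0.36) = 0.0200312, f(0.46) = 0.2298074
t_2 = 0.4600000 − 0.2298074·(0.4600000 − 0.3600000) / (0.2298074 − 0.0200312) = 0.4600000 − (0.0229807)/(0.2097761) = 0.3504511
f(0.3504511) = -0.0012203
t_3 = 0.3504511 − (-0.0012203)·(0.3504511 − 0.4600000) / (-0.0012203 − 0.2298074) = 0.3504511 − (0.0001337)/(-0.2310276) = 0.3510298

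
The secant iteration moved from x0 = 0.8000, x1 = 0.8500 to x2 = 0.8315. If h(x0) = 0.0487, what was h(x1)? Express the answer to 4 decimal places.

-0.0286

The secant line through (0.8000, 0.0487) and (0.8500, h(x1)) crosses zero at x2 = 0.8315.
So (0.8000, 0.0487), (0.8500, h(x1)), (0.8315, 0) are collinear:
h(x1) = 0.0487 · (0.8500 − 0.8315) / (0.8000 − 0.8315) = 0.0487 · (0.018500)/(-0.031500) = -0.028602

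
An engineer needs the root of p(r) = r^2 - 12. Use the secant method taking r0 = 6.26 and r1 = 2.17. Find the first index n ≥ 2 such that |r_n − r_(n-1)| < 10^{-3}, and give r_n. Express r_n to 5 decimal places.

n = 6, r_n = 3.46410

p(6.26) = 27.1876000, p(2.17) = -7.2911000
r2 = 2.1700000 − (-7.2911000)·(-4.0900000)/(-34.4787000) = 3.0348992;  |Δ| = 0.8648992
p(3.0348992) = -2.7893870
r3 = 3.0348992 − (-2.7893870)·(0.8648992)/(4.5017130) = 3.5708148;  |Δ| = 0.5359157
p(3.5708148) = 0.7507186
r4 = 3.5708148 − 0.7507186·(0.5359157)/(3.5401057) = 3.4571680;  |Δ| = 0.1136469
p(3.4571680) = -0.0479895
r5 = 3.4571680 − (-0.0479895)·(-0.1136469)/(-0.7987081) = 3.4639963;  |Δ| = 0.0068283
p(3.4639963) = -0.0007294
r6 = 3.4639963 − (-0.0007294)·(0.0068283)/(0.0472601) = 3.4641017;  |Δ| = 0.0001054
|r6 − r5| = 0.0001054 < 10^{-3}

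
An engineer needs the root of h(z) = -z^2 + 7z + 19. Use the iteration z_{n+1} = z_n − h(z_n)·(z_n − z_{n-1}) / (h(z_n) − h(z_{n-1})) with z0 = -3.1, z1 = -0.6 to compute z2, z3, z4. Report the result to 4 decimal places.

h(-3.1) = -12.310000, h(-0.6) = 14.440000
z2 = -0.600000 − 14.440000·(-0.600000 − (-3.100000)) / (14.440000 − (-12.310000)) = -0.600000 − (36.100000)/(26.750000) = -1.949533
h(-1.949533) = 1.552593
z3 = -1.949533 − 1.552593·(-1.949533 − (-0.600000)) / (1.552593 − 14.440000) = -1.949533 − (-2.095275)/(-12.887407) = -2.112116
h(-2.112116) = -0.245845
z4 = -2.112116 − (-0.245845)·(-2.112116 − (-1.949533)) / (-0.245845 − 1.552593) = -2.112116 − (0.039970)/(-1.798438) = -2.089891

-1.9495, -2.1121, -2.0899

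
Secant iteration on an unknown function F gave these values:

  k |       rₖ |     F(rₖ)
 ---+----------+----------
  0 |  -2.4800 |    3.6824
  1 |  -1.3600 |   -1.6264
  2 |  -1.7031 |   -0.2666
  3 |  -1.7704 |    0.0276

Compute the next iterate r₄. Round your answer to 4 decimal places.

r₄ = -1.7704 − 0.0276·(-1.7704 − (-1.7031)) / (0.0276 − (-0.2666))
   = -1.7704 − (-0.001857)/(0.294200) = -1.764086

-1.7641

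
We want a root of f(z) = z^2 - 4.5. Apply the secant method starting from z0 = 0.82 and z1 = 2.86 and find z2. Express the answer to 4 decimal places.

1.8601

f(0.82) = -3.827600, f(2.86) = 3.679600
z2 = 2.860000 − 3.679600·(2.860000 − 0.820000) / (3.679600 − (-3.827600)) = 2.860000 − (7.506384)/(7.507200) = 1.860109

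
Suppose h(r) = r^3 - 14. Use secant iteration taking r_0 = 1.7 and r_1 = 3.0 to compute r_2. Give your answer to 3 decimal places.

2.235

h(1.7) = -9.08700, h(3.0) = 13.00000
r_2 = 3.00000 − 13.00000·(3.00000 − 1.70000) / (13.00000 − (-9.08700)) = 3.00000 − (16.90000)/(22.08700) = 2.23484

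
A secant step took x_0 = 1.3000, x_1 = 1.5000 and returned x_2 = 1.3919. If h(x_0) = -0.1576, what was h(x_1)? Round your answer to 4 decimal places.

The secant line through (1.3000, -0.1576) and (1.5000, h(x_1)) crosses zero at x_2 = 1.3919.
So (1.3000, -0.1576), (1.5000, h(x_1)), (1.3919, 0) are collinear:
h(x_1) = -0.1576 · (1.5000 − 1.3919) / (1.3000 − 1.3919) = -0.1576 · (0.108100)/(-0.091900) = 0.185382

0.1854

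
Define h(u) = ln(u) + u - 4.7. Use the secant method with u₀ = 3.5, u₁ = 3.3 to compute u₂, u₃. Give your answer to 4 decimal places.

3.4592, 3.4590

h(3.5) = 0.052763, h(3.3) = -0.206078
u₂ = 3.300000 − (-0.206078)·(3.300000 − 3.500000) / (-0.206078 − 0.052763) = 3.300000 − (0.041216)/(-0.258841) = 3.459231
h(3.459231) = 0.000278
u₃ = 3.459231 − 0.000278·(3.459231 − 3.300000) / (0.000278 − (-0.206078)) = 3.459231 − (0.000044)/(0.206355) = 3.459017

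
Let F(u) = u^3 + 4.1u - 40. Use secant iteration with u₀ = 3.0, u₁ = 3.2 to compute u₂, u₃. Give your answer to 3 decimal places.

F(3.0) = -0.70000, F(3.2) = 5.88800
u₂ = 3.20000 − 5.88800·(3.20000 − 3.00000) / (5.88800 − (-0.70000)) = 3.20000 − (1.17760)/(6.58800) = 3.02125
F(3.02125) = -0.03503
u₃ = 3.02125 − (-0.03503)·(3.02125 − 3.20000) / (-0.03503 − 5.88800) = 3.02125 − (0.00626)/(-5.92303) = 3.02231

3.021, 3.022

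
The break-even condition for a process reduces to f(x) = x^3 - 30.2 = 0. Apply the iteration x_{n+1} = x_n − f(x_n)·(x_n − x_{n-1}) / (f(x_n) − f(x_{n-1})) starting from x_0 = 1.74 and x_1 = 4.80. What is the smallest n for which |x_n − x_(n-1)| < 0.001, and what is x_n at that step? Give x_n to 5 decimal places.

n = 7, x_n = 3.11412

f(1.74) = -24.9319760, f(4.80) = 80.3920000
x_2 = 4.8000000 − 80.3920000·(3.0600000)/(105.3239760) = 2.4643540;  |Δ| = 2.3356460
f(2.4643540) = -15.2338775
x_3 = 2.4643540 − (-15.2338775)·(-2.3356460)/(-95.6258775) = 2.8364389;  |Δ| = 0.3720849
f(2.8364389) = -7.3797546
x_4 = 2.8364389 − (-7.3797546)·(0.3720849)/(7.8541228) = 3.1860509;  |Δ| = 0.3496120
f(3.1860509) = 2.1413482
x_5 = 3.1860509 − 2.1413482·(0.3496120)/(9.5211028) = 3.1074212;  |Δ| = 0.0786296
f(3.1074212) = -0.1945332
x_6 = 3.1074212 − (-0.1945332)·(-0.0786296)/(-2.3358814) = 3.1139695;  |Δ| = 0.0065483
f(3.1139695) = -0.0044404
x_7 = 3.1139695 − (-0.0044404)·(0.0065483)/(0.1900928) = 3.1141225;  |Δ| = 0.0001530
|x_7 − x_6| = 0.0001530 < 0.001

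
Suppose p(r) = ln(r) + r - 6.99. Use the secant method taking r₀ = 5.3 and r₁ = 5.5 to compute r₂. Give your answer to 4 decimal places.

p(5.3) = -0.022293, p(5.5) = 0.214748
r₂ = 5.500000 − 0.214748·(5.500000 − 5.300000) / (0.214748 − (-0.022293)) = 5.500000 − (0.042950)/(0.237041) = 5.318810

5.3188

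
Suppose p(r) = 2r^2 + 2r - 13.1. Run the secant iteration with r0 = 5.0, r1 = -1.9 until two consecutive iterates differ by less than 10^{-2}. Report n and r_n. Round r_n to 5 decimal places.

p(5.0) = 46.9000000, p(-1.9) = -9.6800000
r2 = -1.9000000 − (-9.6800000)·(-6.9000000)/(-56.5800000) = -0.7195122;  |Δ| = 1.1804878
p(-0.7195122) = -13.5036288
r3 = -0.7195122 − (-13.5036288)·(1.1804878)/(-3.8236288) = -4.8885542;  |Δ| = 4.1690420
p(-4.8885542) = 24.9188162
r4 = -4.8885542 − 24.9188162·(-4.1690420)/(38.4224450) = -2.1847286;  |Δ| = 2.7038256
p(-2.1847286) = -7.9233792
r5 = -2.1847286 − (-7.9233792)·(2.7038256)/(-32.8421955) = -2.8370429;  |Δ| = 0.6523144
p(-2.8370429) = -2.6764606
r6 = -2.8370429 − (-2.6764606)·(-0.6523144)/(5.2469187) = -3.1697894;  |Δ| = 0.3327465
p(-3.1697894) = 0.6555510
r7 = -3.1697894 − 0.6555510·(-0.3327465)/(3.3320116) = -3.1043238;  |Δ| = 0.0654656
p(-3.1043238) = -0.0349954
r8 = -3.1043238 − (-0.0349954)·(0.0654656)/(-0.6905465) = -3.1076414;  |Δ| = 0.0033177
|r8 − r7| = 0.0033177 < 10^{-2}

n = 8, r_n = -3.10764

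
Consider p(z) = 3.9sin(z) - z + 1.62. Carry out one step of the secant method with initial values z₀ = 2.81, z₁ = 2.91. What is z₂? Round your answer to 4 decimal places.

2.8268

p(2.81) = 0.079642, p(2.91) = -0.394841
z₂ = 2.910000 − (-0.394841)·(2.910000 − 2.810000) / (-0.394841 − 0.079642) = 2.910000 − (-0.039484)/(-0.474483) = 2.826785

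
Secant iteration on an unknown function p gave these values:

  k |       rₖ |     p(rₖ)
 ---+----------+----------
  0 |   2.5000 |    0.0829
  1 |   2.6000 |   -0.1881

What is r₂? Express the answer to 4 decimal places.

r₂ = 2.6000 − (-0.1881)·(2.6000 − 2.5000) / (-0.1881 − 0.0829)
   = 2.6000 − (-0.018810)/(-0.271000) = 2.530590

2.5306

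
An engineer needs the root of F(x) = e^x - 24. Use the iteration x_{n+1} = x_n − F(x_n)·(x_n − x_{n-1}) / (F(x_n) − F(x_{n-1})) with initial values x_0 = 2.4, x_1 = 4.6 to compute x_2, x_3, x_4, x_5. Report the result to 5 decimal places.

F(2.4) = -12.9768236, F(4.6) = 75.4843156
x_2 = 4.6000000 − 75.4843156·(4.6000000 − 2.4000000) / (75.4843156 − (-12.9768236)) = 4.6000000 − (166.0654944)/(88.4611393) = 2.7227294
F(2.7227294) = -8.7781877
x_3 = 2.7227294 − (-8.7781877)·(2.7227294 − 4.6000000) / (-8.7781877 − 75.4843156) = 2.7227294 − (16.4790336)/(-84.2625034) = 2.9182972
F(2.9182972) = -5.4902572
x_4 = 2.9182972 − (-5.4902572)·(2.9182972 − 2.7227294) / (-5.4902572 − (-8.7781877)) = 2.9182972 − (-1.0737176)/(3.2879305) = 3.2448606
F(3.2448606) = 1.6581325
x_5 = 3.2448606 − 1.6581325·(3.2448606 − 2.9182972) / (1.6581325 − (-5.4902572)) = 3.2448606 − (0.5414853)/(7.1483897) = 3.1691113

2.72273, 2.91830, 3.24486, 3.16911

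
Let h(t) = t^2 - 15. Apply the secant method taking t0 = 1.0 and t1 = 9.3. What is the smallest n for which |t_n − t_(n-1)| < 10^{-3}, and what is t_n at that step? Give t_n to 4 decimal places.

n = 7, t_n = 3.8730

h(1.0) = -14.000000, h(9.3) = 71.490000
t2 = 9.300000 − 71.490000·(8.300000)/(85.490000) = 2.359223;  |Δ| = 6.940777
h(2.359223) = -9.434065
t3 = 2.359223 − (-9.434065)·(-6.940777)/(-80.924065) = 3.168374;  |Δ| = 0.809150
h(3.168374) = -4.961408
t4 = 3.168374 − (-4.961408)·(0.809150)/(4.472657) = 4.065944;  |Δ| = 0.897570
h(4.065944) = 1.531902
t5 = 4.065944 − 1.531902·(0.897570)/(6.493310) = 3.854189;  |Δ| = 0.211755
h(3.854189) = -0.145225
t6 = 3.854189 − (-0.145225)·(-0.211755)/(-1.677127) = 3.872525;  |Δ| = 0.018336
h(3.872525) = -0.003547
t7 = 3.872525 − (-0.003547)·(0.018336)/(0.141678) = 3.872984;  |Δ| = 0.000459
|t7 − t6| = 0.000459 < 10^{-3}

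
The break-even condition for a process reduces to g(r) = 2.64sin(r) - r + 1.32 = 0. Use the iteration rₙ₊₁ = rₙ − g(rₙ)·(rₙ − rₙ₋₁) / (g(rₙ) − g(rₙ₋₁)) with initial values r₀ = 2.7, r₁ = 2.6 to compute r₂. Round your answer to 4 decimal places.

2.6243

g(2.7) = -0.251717, g(2.6) = 0.080924
r₂ = 2.600000 − 0.080924·(2.600000 − 2.700000) / (0.080924 − (-0.251717)) = 2.600000 − (-0.008092)/(0.332641) = 2.624328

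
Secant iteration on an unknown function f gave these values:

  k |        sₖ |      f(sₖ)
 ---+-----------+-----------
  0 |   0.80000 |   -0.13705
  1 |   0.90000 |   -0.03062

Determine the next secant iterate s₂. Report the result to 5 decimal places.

s₂ = 0.90000 − (-0.03062)·(0.90000 − 0.80000) / (-0.03062 − (-0.13705))
   = 0.90000 − (-0.0030620)/(0.1064300) = 0.9287701

0.92877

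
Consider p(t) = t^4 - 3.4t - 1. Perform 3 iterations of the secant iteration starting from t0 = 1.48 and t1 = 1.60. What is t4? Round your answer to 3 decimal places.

p(1.48) = -1.23415, p(1.60) = 0.11360
t2 = 1.60000 − 0.11360·(1.60000 − 1.48000) / (0.11360 − (-1.23415)) = 1.60000 − (0.01363)/(1.34775) = 1.58989
p(1.58989) = -0.01616
t3 = 1.58989 − (-0.01616)·(1.58989 − 1.60000) / (-0.01616 − 0.11360) = 1.58989 − (0.00016)/(-0.12976) = 1.59115
p(1.59115) = -0.00017
t4 = 1.59115 − (-0.00017)·(1.59115 − 1.58989) / (-0.00017 − (-0.01616)) = 1.59115 − (0.00000)/(0.01599) = 1.59116

1.591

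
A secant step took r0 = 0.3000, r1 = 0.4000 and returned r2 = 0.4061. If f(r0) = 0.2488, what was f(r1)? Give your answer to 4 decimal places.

The secant line through (0.3000, 0.2488) and (0.4000, f(r1)) crosses zero at r2 = 0.4061.
So (0.3000, 0.2488), (0.4000, f(r1)), (0.4061, 0) are collinear:
f(r1) = 0.2488 · (0.4000 − 0.4061) / (0.3000 − 0.4061) = 0.2488 · (-0.006100)/(-0.106100) = 0.014304

0.0143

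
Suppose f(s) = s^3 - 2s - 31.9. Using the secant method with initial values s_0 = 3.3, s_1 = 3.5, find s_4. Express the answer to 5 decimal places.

3.38141

f(3.3) = -2.5630000, f(3.5) = 3.9750000
s_2 = 3.5000000 − 3.9750000·(3.5000000 − 3.3000000) / (3.9750000 − (-2.5630000)) = 3.5000000 − (0.7950000)/(6.5380000) = 3.3784032
f(3.3784032) = -0.0970366
s_3 = 3.3784032 − (-0.0970366)·(3.3784032 − 3.5000000) / (-0.0970366 − 3.9750000) = 3.3784032 − (0.0117993)/(-4.0720366) = 3.3813008
f(3.3813008) = -0.0035288
s_4 = 3.3813008 − (-0.0035288)·(3.3813008 − 3.3784032) / (-0.0035288 − (-0.0970366)) = 3.3813008 − (-0.0000102)/(0.0935078) = 3.3814102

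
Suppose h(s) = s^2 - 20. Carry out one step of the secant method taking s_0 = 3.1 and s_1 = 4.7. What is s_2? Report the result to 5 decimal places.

h(3.1) = -10.3900000, h(4.7) = 2.0900000
s_2 = 4.7000000 − 2.0900000·(4.7000000 − 3.1000000) / (2.0900000 − (-10.3900000)) = 4.7000000 − (3.3440000)/(12.4800000) = 4.4320513

4.43205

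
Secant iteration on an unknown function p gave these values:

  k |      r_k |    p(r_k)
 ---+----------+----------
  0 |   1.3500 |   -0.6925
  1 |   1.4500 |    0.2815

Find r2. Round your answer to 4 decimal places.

1.4211

r2 = 1.4500 − 0.2815·(1.4500 − 1.3500) / (0.2815 − (-0.6925))
   = 1.4500 − (0.028150)/(0.974000) = 1.421099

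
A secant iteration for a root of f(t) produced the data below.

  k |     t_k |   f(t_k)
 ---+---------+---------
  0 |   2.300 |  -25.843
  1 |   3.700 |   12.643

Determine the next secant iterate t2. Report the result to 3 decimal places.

3.240

t2 = 3.700 − 12.643·(3.700 − 2.300) / (12.643 − (-25.843))
   = 3.700 − (17.70020)/(38.48600) = 3.24009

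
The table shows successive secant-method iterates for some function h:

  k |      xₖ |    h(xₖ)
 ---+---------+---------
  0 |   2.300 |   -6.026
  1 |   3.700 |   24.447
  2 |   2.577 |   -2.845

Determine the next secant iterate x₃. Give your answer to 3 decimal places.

2.694

x₃ = 2.577 − (-2.845)·(2.577 − 3.700) / (-2.845 − 24.447)
   = 2.577 − (3.19494)/(-27.29200) = 2.69406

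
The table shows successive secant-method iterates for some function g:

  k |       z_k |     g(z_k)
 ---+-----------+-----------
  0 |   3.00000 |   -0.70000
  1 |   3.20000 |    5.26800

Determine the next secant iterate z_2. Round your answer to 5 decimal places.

z_2 = 3.20000 − 5.26800·(3.20000 − 3.00000) / (5.26800 − (-0.70000))
   = 3.20000 − (1.0536000)/(5.9680000) = 3.0234584

3.02346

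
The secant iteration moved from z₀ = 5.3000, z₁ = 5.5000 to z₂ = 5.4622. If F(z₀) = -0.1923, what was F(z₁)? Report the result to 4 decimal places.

The secant line through (5.3000, -0.1923) and (5.5000, F(z₁)) crosses zero at z₂ = 5.4622.
So (5.3000, -0.1923), (5.5000, F(z₁)), (5.4622, 0) are collinear:
F(z₁) = -0.1923 · (5.5000 − 5.4622) / (5.3000 − 5.4622) = -0.1923 · (0.037800)/(-0.162200) = 0.044815

0.0448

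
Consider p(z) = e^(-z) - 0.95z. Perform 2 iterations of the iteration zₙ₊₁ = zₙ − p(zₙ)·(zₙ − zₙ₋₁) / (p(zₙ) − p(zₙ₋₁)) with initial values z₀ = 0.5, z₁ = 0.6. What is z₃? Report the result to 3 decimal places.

0.586

p(0.5) = 0.13153, p(0.6) = -0.02119
z₂ = 0.60000 − (-0.02119)·(0.60000 − 0.50000) / (-0.02119 − 0.13153) = 0.60000 − (-0.00212)/(-0.15272) = 0.58613
p(0.58613) = -0.00034
z₃ = 0.58613 − (-0.00034)·(0.58613 − 0.60000) / (-0.00034 − (-0.02119)) = 0.58613 − (0.00000)/(0.02085) = 0.58590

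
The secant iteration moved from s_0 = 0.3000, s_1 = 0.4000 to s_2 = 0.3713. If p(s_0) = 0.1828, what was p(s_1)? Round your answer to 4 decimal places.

-0.0736

The secant line through (0.3000, 0.1828) and (0.4000, p(s_1)) crosses zero at s_2 = 0.3713.
So (0.3000, 0.1828), (0.4000, p(s_1)), (0.3713, 0) are collinear:
p(s_1) = 0.1828 · (0.4000 − 0.3713) / (0.3000 − 0.3713) = 0.1828 · (0.028700)/(-0.071300) = -0.073581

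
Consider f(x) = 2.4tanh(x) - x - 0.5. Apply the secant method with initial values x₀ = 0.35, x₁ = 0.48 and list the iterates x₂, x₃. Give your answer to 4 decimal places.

0.3915, 0.3886

f(0.35) = -0.042699, f(0.48) = 0.090985
x₂ = 0.480000 − 0.090985·(0.480000 − 0.350000) / (0.090985 − (-0.042699)) = 0.480000 − (0.011828)/(0.133683) = 0.391522
f(0.391522) = 0.002890
x₃ = 0.391522 − 0.002890·(0.391522 − 0.480000) / (0.002890 − 0.090985) = 0.391522 − (-0.000256)/(-0.088095) = 0.388620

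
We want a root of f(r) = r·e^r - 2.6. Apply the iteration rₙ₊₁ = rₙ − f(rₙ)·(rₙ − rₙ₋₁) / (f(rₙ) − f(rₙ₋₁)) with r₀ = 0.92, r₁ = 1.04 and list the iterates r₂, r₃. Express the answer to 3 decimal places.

0.975, 0.978

f(0.92) = -0.29145, f(1.04) = 0.34239
r₂ = 1.04000 − 0.34239·(1.04000 − 0.92000) / (0.34239 − (-0.29145)) = 1.04000 − (0.04109)/(0.63384) = 0.97518
f(0.97518) = -0.01418
r₃ = 0.97518 − (-0.01418)·(0.97518 − 1.04000) / (-0.01418 − 0.34239) = 0.97518 − (0.00092)/(-0.35656) = 0.97776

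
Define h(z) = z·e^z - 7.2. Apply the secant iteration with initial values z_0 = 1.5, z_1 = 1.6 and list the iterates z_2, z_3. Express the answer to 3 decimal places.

h(1.5) = -0.47747, h(1.6) = 0.72485
z_2 = 1.60000 − 0.72485·(1.60000 − 1.50000) / (0.72485 − (-0.47747)) = 1.60000 − (0.07249)/(1.20232) = 1.53971
h(1.53971) = -0.01994
z_3 = 1.53971 − (-0.01994)·(1.53971 − 1.60000) / (-0.01994 − 0.72485) = 1.53971 − (0.00120)/(-0.74479) = 1.54133

1.540, 1.541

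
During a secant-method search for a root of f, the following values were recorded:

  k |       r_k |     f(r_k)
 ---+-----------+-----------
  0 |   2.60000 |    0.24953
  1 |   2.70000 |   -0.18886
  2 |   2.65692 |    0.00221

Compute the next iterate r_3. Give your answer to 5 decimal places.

2.65742

r_3 = 2.65692 − 0.00221·(2.65692 − 2.70000) / (0.00221 − (-0.18886))
   = 2.65692 − (-0.0000952)/(0.1910700) = 2.6574183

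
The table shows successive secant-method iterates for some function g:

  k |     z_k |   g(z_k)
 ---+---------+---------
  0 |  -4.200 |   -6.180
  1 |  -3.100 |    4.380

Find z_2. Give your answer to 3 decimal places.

-3.556

z_2 = -3.100 − 4.380·(-3.100 − (-4.200)) / (4.380 − (-6.180))
   = -3.100 − (4.81800)/(10.56000) = -3.55625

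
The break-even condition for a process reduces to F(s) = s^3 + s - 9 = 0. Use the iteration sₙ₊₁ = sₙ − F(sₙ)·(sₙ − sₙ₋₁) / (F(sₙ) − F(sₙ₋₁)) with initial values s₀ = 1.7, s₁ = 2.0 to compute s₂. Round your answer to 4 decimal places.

F(1.7) = -2.387000, F(2.0) = 1.000000
s₂ = 2.000000 − 1.000000·(2.000000 − 1.700000) / (1.000000 − (-2.387000)) = 2.000000 − (0.300000)/(3.387000) = 1.911426

1.9114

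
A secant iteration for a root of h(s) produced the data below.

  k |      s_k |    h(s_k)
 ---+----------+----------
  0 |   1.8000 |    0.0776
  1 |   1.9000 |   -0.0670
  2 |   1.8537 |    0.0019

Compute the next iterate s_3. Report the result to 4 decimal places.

1.8550

s_3 = 1.8537 − 0.0019·(1.8537 − 1.9000) / (0.0019 − (-0.0670))
   = 1.8537 − (-0.000088)/(0.068900) = 1.854977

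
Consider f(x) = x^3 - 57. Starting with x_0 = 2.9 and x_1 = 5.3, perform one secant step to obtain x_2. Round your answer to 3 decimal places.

3.529

f(2.9) = -32.61100, f(5.3) = 91.87700
x_2 = 5.30000 − 91.87700·(5.30000 − 2.90000) / (91.87700 − (-32.61100)) = 5.30000 − (220.50480)/(124.48800) = 3.52871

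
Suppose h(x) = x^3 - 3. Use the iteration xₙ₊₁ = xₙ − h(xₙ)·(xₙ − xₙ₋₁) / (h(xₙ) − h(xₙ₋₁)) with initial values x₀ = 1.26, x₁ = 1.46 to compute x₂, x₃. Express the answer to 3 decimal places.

h(1.26) = -0.99962, h(1.46) = 0.11214
x₂ = 1.46000 − 0.11214·(1.46000 − 1.26000) / (0.11214 − (-0.99962)) = 1.46000 − (0.02243)/(1.11176) = 1.43983
h(1.43983) = -0.01509
x₃ = 1.43983 − (-0.01509)·(1.43983 − 1.46000) / (-0.01509 − 0.11214) = 1.43983 − (0.00030)/(-0.12723) = 1.44222

1.440, 1.442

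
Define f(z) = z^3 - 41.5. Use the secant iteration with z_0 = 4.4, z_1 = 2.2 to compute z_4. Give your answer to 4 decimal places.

f(4.4) = 43.684000, f(2.2) = -30.852000
z_2 = 2.200000 − (-30.852000)·(2.200000 − 4.400000) / (-30.852000 − 43.684000) = 2.200000 − (67.874400)/(-74.536000) = 3.110626
f(3.110626) = -11.401609
z_3 = 3.110626 − (-11.401609)·(3.110626 − 2.200000) / (-11.401609 − (-30.852000)) = 3.110626 − (-10.382598)/(19.450391) = 3.644425
f(3.644425) = 6.904634
z_4 = 3.644425 − 6.904634·(3.644425 − 3.110626) / (6.904634 − (-11.401609)) = 3.644425 − (3.685686)/(18.306243) = 3.443090

3.4431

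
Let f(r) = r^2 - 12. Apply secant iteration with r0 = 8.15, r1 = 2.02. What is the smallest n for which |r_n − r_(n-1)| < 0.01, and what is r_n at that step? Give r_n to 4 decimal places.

f(8.15) = 54.422500, f(2.02) = -7.919600
r2 = 2.020000 − (-7.919600)·(-6.130000)/(-62.342100) = 2.798722;  |Δ| = 0.778722
f(2.798722) = -4.167157
r3 = 2.798722 − (-4.167157)·(0.778722)/(3.752443) = 3.663506;  |Δ| = 0.864785
f(3.663506) = 1.421279
r4 = 3.663506 − 1.421279·(0.864785)/(5.588436) = 3.443570;  |Δ| = 0.219936
f(3.443570) = -0.141826
r5 = 3.443570 − (-0.141826)·(-0.219936)/(-1.563105) = 3.463526;  |Δ| = 0.019956
f(3.463526) = -0.003991
r6 = 3.463526 − (-0.003991)·(0.019956)/(0.137835) = 3.464103;  |Δ| = 0.000578
|r6 − r5| = 0.000578 < 0.01

n = 6, r_n = 3.4641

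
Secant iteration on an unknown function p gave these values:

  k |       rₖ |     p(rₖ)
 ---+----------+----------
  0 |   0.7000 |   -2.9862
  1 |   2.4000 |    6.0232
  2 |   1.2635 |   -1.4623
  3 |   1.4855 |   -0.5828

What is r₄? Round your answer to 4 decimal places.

1.6326

r₄ = 1.4855 − (-0.5828)·(1.4855 − 1.2635) / (-0.5828 − (-1.4623))
   = 1.4855 − (-0.129382)/(0.879500) = 1.632608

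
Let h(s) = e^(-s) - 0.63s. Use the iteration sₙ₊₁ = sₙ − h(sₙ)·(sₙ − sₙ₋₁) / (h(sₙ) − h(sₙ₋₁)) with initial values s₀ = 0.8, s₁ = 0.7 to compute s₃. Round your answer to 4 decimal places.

0.7499

h(0.8) = -0.054671, h(0.7) = 0.055585
s₂ = 0.700000 − 0.055585·(0.700000 − 0.800000) / (0.055585 − (-0.054671)) = 0.700000 − (-0.005559)/(0.110256) = 0.750415
h(0.750415) = -0.000590
s₃ = 0.750415 − (-0.000590)·(0.750415 − 0.700000) / (-0.000590 − 0.055585) = 0.750415 − (-0.000030)/(-0.056176) = 0.749885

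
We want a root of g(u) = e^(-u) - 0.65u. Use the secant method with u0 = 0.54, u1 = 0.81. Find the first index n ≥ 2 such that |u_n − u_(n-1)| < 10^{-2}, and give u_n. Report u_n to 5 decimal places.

g(0.54) = 0.2317483, g(0.81) = -0.0816419
u2 = 0.8100000 − (-0.0816419)·(0.2700000)/(-0.3133902) = 0.7396617;  |Δ| = 0.0703383
g(0.7396617) = -0.0035048
u3 = 0.7396617 − (-0.0035048)·(-0.0703383)/(0.0781371) = 0.7365068;  |Δ| = 0.0031550
|u3 − u2| = 0.0031550 < 10^{-2}

n = 3, u_n = 0.73651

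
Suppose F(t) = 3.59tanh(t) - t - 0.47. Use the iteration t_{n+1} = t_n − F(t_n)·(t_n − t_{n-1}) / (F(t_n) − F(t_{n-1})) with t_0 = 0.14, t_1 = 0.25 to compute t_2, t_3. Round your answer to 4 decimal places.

F(0.14) = -0.110658, F(0.25) = 0.159258
t_2 = 0.250000 − 0.159258·(0.250000 − 0.140000) / (0.159258 − (-0.110658)) = 0.250000 − (0.017518)/(0.269916) = 0.185097
F(0.185097) = 0.001915
t_3 = 0.185097 − 0.001915·(0.185097 − 0.250000) / (0.001915 − 0.159258) = 0.185097 − (-0.000124)/(-0.157343) = 0.184307

0.1851, 0.1843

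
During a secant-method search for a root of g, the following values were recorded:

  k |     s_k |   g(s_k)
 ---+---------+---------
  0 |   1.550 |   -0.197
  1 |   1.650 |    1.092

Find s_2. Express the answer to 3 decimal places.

s_2 = 1.650 − 1.092·(1.650 − 1.550) / (1.092 − (-0.197))
   = 1.650 − (0.10920)/(1.28900) = 1.56528

1.565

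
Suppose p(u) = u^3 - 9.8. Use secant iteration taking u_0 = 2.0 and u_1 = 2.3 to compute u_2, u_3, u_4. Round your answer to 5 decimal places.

p(2.0) = -1.8000000, p(2.3) = 2.3670000
u_2 = 2.3000000 − 2.3670000·(2.3000000 − 2.0000000) / (2.3670000 − (-1.8000000)) = 2.3000000 − (0.7101000)/(4.1670000) = 2.1295896
p(2.1295896) = -0.1419873
u_3 = 2.1295896 − (-0.1419873)·(2.1295896 − 2.3000000) / (-0.1419873 − 2.3670000) = 2.1295896 − (0.0241961)/(-2.5089873) = 2.1392334
p(2.1392334) = -0.0101843
u_4 = 2.1392334 − (-0.0101843)·(2.1392334 − 2.1295896) / (-0.0101843 − (-0.1419873)) = 2.1392334 − (-0.0000982)/(0.1318030) = 2.1399786

2.12959, 2.13923, 2.13998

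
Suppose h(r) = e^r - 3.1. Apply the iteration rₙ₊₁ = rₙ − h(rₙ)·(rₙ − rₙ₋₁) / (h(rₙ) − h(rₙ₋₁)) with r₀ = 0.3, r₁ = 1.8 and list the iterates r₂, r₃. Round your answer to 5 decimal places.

0.85858, 1.04743

h(0.3) = -1.7501412, h(1.8) = 2.9496475
r₂ = 1.8000000 − 2.9496475·(1.8000000 − 0.3000000) / (2.9496475 − (-1.7501412)) = 1.8000000 − (4.4244712)/(4.6997887) = 0.8585808
h(0.8585808) = -0.7401907
r₃ = 0.8585808 − (-0.7401907)·(0.8585808 − 1.8000000) / (-0.7401907 − 2.9496475) = 0.8585808 − (0.6968297)/(-3.6898381) = 1.0474318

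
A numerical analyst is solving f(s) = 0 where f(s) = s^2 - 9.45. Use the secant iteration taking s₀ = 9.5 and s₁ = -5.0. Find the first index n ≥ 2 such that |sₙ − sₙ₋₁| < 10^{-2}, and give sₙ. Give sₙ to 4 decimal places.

n = 7, sₙ = -3.0741

f(9.5) = 80.800000, f(-5.0) = 15.550000
s₂ = -5.000000 − 15.550000·(-14.500000)/(-65.250000) = -8.455556;  |Δ| = 3.455556
f(-8.455556) = 62.046420
s₃ = -8.455556 − 62.046420·(-3.455556)/(46.496420) = -3.844344;  |Δ| = 4.611212
f(-3.844344) = 5.328977
s₄ = -3.844344 − 5.328977·(4.611212)/(-56.717443) = -3.411090;  |Δ| = 0.433254
f(-3.411090) = 2.185534
s₅ = -3.411090 − 2.185534·(0.433254)/(-3.143444) = -3.109863;  |Δ| = 0.301227
f(-3.109863) = 0.221246
s₆ = -3.109863 − 0.221246·(0.301227)/(-1.964288) = -3.075934;  |Δ| = 0.033928
f(-3.075934) = 0.011371
s₇ = -3.075934 − 0.011371·(0.033928)/(-0.209874) = -3.074096;  |Δ| = 0.001838
|s₇ − s₆| = 0.001838 < 10^{-2}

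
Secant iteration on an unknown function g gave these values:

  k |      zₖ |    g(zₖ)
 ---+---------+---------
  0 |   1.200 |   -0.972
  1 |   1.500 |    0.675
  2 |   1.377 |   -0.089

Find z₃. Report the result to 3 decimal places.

1.391

z₃ = 1.377 − (-0.089)·(1.377 − 1.500) / (-0.089 − 0.675)
   = 1.377 − (0.01095)/(-0.76400) = 1.39133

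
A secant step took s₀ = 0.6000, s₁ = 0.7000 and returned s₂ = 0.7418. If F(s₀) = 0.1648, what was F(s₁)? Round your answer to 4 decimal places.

0.0486

The secant line through (0.6000, 0.1648) and (0.7000, F(s₁)) crosses zero at s₂ = 0.7418.
So (0.6000, 0.1648), (0.7000, F(s₁)), (0.7418, 0) are collinear:
F(s₁) = 0.1648 · (0.7000 − 0.7418) / (0.6000 − 0.7418) = 0.1648 · (-0.041800)/(-0.141800) = 0.048580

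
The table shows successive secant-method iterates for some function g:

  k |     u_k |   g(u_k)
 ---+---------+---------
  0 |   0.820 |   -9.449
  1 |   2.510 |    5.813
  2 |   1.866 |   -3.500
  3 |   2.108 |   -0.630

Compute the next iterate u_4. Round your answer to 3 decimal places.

2.161

u_4 = 2.108 − (-0.630)·(2.108 − 1.866) / (-0.630 − (-3.500))
   = 2.108 − (-0.15246)/(2.87000) = 2.16112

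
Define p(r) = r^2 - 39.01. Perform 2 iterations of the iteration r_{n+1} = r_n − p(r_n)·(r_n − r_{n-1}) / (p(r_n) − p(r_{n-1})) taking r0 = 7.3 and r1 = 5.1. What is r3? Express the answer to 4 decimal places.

6.2557

p(7.3) = 14.280000, p(5.1) = -13.000000
r2 = 5.100000 − (-13.000000)·(5.100000 − 7.300000) / (-13.000000 − 14.280000) = 5.100000 − (28.600000)/(-27.280000) = 6.148387
p(6.148387) = -1.207336
r3 = 6.148387 − (-1.207336)·(6.148387 − 5.100000) / (-1.207336 − (-13.000000)) = 6.148387 − (-1.265756)/(11.792664) = 6.255721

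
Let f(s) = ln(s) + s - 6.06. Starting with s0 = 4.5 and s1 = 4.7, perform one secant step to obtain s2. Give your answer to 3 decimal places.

4.546

f(4.5) = -0.05592, f(4.7) = 0.18756
s2 = 4.70000 − 0.18756·(4.70000 − 4.50000) / (0.18756 − (-0.05592)) = 4.70000 − (0.03751)/(0.24349) = 4.54594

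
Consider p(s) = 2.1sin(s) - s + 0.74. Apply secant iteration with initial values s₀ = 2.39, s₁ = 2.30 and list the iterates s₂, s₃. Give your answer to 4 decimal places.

2.3024, 2.3025

p(2.39) = -0.216113, p(2.30) = 0.005981
s₂ = 2.300000 − 0.005981·(2.300000 − 2.390000) / (0.005981 − (-0.216113)) = 2.300000 − (-0.000538)/(0.222094) = 2.302424
p(2.302424) = 0.000162
s₃ = 2.302424 − 0.000162·(2.302424 − 2.300000) / (0.000162 − 0.005981) = 2.302424 − (0.000000)/(-0.005819) = 2.302491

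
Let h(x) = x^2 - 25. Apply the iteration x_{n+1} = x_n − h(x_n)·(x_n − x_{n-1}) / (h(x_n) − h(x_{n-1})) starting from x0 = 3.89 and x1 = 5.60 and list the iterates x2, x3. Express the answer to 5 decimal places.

4.92982, 4.99600

h(3.89) = -9.8679000, h(5.60) = 6.3600000
x2 = 5.6000000 − 6.3600000·(5.6000000 − 3.8900000) / (6.3600000 − (-9.8679000)) = 5.6000000 − (10.8756000)/(16.2279000) = 4.9298209
h(4.9298209) = -0.6968662
x3 = 4.9298209 − (-0.6968662)·(4.9298209 − 5.6000000) / (-0.6968662 − 6.3600000) = 4.9298209 − (0.4670252)/(-7.0568662) = 4.9960011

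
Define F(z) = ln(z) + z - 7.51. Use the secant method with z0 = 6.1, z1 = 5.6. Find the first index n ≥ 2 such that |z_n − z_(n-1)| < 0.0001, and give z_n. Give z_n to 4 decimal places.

F(6.1) = 0.398289, F(5.6) = -0.187233
z2 = 5.600000 − (-0.187233)·(-0.500000)/(-0.585522) = 5.759886;  |Δ| = 0.159886
F(5.759886) = 0.000803
z3 = 5.759886 − 0.000803·(0.159886)/(0.188037) = 5.759203;  |Δ| = 0.000683
F(5.759203) = 0.000002
z4 = 5.759203 − 0.000002·(-0.000683)/(-0.000802) = 5.759201;  |Δ| = 0.000001
|z4 − z3| = 0.000001 < 0.0001

n = 4, z_n = 5.7592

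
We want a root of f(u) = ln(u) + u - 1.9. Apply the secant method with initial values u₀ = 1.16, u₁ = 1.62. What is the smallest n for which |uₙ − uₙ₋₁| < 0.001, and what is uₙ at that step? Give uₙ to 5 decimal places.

f(1.16) = -0.5915800, f(1.62) = 0.2024261
u₂ = 1.6200000 − 0.2024261·(0.4600000)/(0.7940061) = 1.5027263;  |Δ| = 0.1172737
f(1.5027263) = 0.0100073
u₃ = 1.5027263 − 0.0100073·(-0.1172737)/(-0.1924188) = 1.4966271;  |Δ| = 0.0060992
f(1.4966271) = -0.0001588
u₄ = 1.4966271 − (-0.0001588)·(-0.0060992)/(-0.0101662) = 1.4967224;  |Δ| = 0.0000953
|u₄ − u₃| = 0.0000953 < 0.001

n = 4, uₙ = 1.49672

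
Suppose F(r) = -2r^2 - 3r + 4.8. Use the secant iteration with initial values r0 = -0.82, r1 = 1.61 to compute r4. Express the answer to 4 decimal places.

0.9868

F(-0.82) = 5.915200, F(1.61) = -5.214200
r2 = 1.610000 − (-5.214200)·(1.610000 − (-0.820000)) / (-5.214200 − 5.915200) = 1.610000 − (-12.670506)/(-11.129400) = 0.471528
F(0.471528) = 2.940737
r3 = 0.471528 − 2.940737·(0.471528 − 1.610000) / (2.940737 − (-5.214200)) = 0.471528 − (-3.347945)/(8.154937) = 0.882071
F(0.882071) = 0.597691
r4 = 0.882071 − 0.597691·(0.882071 − 0.471528) / (0.597691 − 2.940737) = 0.882071 − (0.245378)/(-2.343045) = 0.986796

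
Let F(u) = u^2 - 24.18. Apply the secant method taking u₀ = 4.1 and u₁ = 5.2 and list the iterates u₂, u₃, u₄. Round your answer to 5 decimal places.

F(4.1) = -7.3700000, F(5.2) = 2.8600000
u₂ = 5.2000000 − 2.8600000·(5.2000000 − 4.1000000) / (2.8600000 − (-7.3700000)) = 5.2000000 − (3.1460000)/(10.2300000) = 4.8924731
F(4.8924731) = -0.2437068
u₃ = 4.8924731 − (-0.2437068)·(4.8924731 − 5.2000000) / (-0.2437068 − 2.8600000) = 4.8924731 − (0.0749464)/(-3.1037068) = 4.9166205
F(4.9166205) = -0.0068429
u₄ = 4.9166205 − (-0.0068429)·(4.9166205 − 4.8924731) / (-0.0068429 − (-0.2437068)) = 4.9166205 − (-0.0001652)/(0.2368639) = 4.9173181

4.89247, 4.91662, 4.91732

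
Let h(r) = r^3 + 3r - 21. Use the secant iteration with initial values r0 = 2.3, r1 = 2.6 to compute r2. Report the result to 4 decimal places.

h(2.3) = -1.933000, h(2.6) = 4.376000
r2 = 2.600000 − 4.376000·(2.600000 − 2.300000) / (4.376000 − (-1.933000)) = 2.600000 − (1.312800)/(6.309000) = 2.391916

2.3919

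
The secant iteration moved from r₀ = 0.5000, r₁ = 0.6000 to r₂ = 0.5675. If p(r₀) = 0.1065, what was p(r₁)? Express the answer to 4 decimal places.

-0.0513

The secant line through (0.5000, 0.1065) and (0.6000, p(r₁)) crosses zero at r₂ = 0.5675.
So (0.5000, 0.1065), (0.6000, p(r₁)), (0.5675, 0) are collinear:
p(r₁) = 0.1065 · (0.6000 − 0.5675) / (0.5000 − 0.5675) = 0.1065 · (0.032500)/(-0.067500) = -0.051278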